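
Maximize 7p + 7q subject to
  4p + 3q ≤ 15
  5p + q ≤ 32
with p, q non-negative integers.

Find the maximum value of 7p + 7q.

35

(p,q)=(0,5): 4·0+3·5=15≤15, 5·0+1·5=5≤32, objective 35.
(p,q)=(0,4): 4·0+3·4=12≤15, 5·0+1·4=4≤32, objective 28.
Maximum is 35 at (p,q)=(0,5).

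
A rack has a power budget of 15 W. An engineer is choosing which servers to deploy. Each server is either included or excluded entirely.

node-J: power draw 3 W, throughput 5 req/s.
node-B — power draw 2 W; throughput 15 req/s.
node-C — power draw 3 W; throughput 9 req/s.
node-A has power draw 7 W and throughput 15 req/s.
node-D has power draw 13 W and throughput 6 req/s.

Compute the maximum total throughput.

44

Take node-J, node-B, node-C, and node-A: power draw 3 + 2 + 3 + 7 = 15 ≤ 15, throughput 5 + 15 + 9 + 15 = 44.
No other feasible combination does better.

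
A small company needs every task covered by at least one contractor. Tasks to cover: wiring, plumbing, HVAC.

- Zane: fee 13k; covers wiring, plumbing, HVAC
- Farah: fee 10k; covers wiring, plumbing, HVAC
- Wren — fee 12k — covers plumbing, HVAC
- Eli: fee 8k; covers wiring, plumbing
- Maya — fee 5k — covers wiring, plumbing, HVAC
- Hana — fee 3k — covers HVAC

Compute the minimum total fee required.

5

This is a weighted set-cover instance.
Maya alone covers wiring, plumbing, HVAC — every task.
Total fee: 5.
No cover costs less than 5.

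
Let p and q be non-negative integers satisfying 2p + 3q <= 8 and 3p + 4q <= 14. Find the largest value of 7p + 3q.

(p,q)=(4,0): 2·4+3·0=8≤8, 3·4+4·0=12≤14, objective 28.
(p,q)=(3,0): 2·3+3·0=6≤8, 3·3+4·0=9≤14, objective 21.
Maximum is 28 at (p,q)=(4,0).

28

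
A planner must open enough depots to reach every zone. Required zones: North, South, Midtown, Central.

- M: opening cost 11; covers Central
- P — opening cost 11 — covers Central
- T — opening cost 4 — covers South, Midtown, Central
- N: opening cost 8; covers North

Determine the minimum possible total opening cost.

This is an integer covering problem.
Choose T and N: together they cover North, South, Midtown, Central — every zone.
Total opening cost: 4 + 8 = 12.
No cover costs less than 12.

12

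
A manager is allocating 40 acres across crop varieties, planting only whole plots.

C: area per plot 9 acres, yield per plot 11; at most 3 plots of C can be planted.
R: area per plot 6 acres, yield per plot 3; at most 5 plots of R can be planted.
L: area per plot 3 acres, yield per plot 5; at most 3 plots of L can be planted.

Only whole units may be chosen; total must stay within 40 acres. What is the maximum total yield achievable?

48

3×C, 1×R, and 2×L: area 39 ≤ 40, yield 3·11 + 1·3 + 2·5 = 46.
3×C and 3×L: area 36 ≤ 40, yield 3·11 + 3·5 = 48.
Best is 48.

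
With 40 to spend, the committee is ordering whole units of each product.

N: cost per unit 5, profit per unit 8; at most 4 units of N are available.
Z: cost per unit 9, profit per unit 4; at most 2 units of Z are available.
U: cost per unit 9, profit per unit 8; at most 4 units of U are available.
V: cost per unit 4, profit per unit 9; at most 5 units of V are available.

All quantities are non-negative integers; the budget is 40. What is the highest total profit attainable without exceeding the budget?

77

2×N, 1×U, and 5×V: cost 39 ≤ 40, profit 2·8 + 1·8 + 5·9 = 69.
4×N and 5×V: cost 40 ≤ 40, profit 4·8 + 5·9 = 77.
Best is 77.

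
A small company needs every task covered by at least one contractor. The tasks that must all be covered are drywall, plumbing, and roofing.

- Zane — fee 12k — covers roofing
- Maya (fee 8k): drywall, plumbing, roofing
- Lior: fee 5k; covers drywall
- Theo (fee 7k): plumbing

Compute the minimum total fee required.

8

Maya alone covers drywall, plumbing, roofing — every task.
Total fee: 8.
No cover costs less than 8.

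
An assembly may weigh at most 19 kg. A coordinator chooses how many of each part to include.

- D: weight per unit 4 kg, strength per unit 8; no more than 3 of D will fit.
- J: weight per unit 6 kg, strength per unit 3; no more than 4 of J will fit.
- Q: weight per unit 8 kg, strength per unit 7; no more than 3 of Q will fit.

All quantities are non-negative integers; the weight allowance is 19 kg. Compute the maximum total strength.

27

D has the best ratio (8/4); taking only D gives at most 3×8 = 24 (stopped by the supply cap of 3).
Mixing does better — 3×D and 1×J: weight 18 ≤ 19, strength 3·8 + 1·3 = 27.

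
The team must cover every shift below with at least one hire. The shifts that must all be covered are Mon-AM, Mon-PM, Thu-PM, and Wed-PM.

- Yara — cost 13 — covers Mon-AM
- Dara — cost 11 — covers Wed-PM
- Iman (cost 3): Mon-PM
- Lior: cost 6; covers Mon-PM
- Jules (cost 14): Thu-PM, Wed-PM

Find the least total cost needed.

30

Choose Yara, Iman, and Jules: together they cover Mon-AM, Mon-PM, Thu-PM, Wed-PM — every shift.
Total cost: 13 + 3 + 14 = 30.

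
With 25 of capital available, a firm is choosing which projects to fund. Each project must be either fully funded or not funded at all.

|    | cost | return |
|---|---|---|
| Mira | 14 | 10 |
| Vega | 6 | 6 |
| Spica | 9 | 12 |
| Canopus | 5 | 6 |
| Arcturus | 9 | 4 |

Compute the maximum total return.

This is a 0-1 knapsack instance.
Vega + Spica + Canopus: cost 6 + 9 + 5 = 20 ≤ 25, return 6 + 12 + 6 = 24.
Mira + Spica: cost 14 + 9 = 23 ≤ 25, return 10 + 12 = 22.
Best is Vega, Spica, and Canopus with total return 24.

24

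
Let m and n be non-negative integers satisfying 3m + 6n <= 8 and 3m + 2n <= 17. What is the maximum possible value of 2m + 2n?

Relaxing integrality, the LP optimum is 5.33 at (m,n) = (2.67, 0), which is not an integer point.
(m,n)=(2,0): 3·2+6·0=6≤8, 3·2+2·0=6≤17, objective 4.
(m,n)=(1,0): 3·1+6·0=3≤8, 3·1+2·0=3≤17, objective 2.
No feasible integer point exceeds 4.

4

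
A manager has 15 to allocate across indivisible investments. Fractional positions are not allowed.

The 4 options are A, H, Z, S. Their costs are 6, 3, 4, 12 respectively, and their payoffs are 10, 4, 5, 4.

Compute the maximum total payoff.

19

This is an integer program with binary decision variables.
Take A, H, and Z: cost 6 + 3 + 4 = 13 ≤ 15, payoff 10 + 4 + 5 = 19.
No other feasible combination does better.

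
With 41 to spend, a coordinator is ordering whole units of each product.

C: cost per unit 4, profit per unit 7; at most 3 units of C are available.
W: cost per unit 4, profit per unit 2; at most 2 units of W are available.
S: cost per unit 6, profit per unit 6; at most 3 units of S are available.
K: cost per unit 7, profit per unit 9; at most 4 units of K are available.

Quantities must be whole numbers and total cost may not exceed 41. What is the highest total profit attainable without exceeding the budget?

This is a bounded integer knapsack.
Take 3×C and 4×K: cost 40 ≤ 41, profit 3·7 + 4·9 = 57.
C has the best ratio (7/4) and is taken to its limit of 3; remaining capacity is filled optimally with the others.

57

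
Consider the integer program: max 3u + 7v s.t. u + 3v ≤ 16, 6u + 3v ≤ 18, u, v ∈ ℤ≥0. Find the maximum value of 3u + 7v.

35

(u,v)=(0,5) is feasible, giving 35.
(u,v)=(1,4) is feasible, giving 31.
The best lattice point is (0,5), giving 35.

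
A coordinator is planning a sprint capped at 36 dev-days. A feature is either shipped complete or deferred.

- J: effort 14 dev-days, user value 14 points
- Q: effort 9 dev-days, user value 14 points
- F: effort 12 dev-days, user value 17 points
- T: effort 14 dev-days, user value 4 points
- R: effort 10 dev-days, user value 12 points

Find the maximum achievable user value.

Allowing fractional choices, the relaxed optimum would be about 48.0, but features are indivisible.
J + F + R: effort 14 + 12 + 10 = 36 ≤ 36, user value 14 + 17 + 12 = 43.
J + Q + F: effort 14 + 9 + 12 = 35 ≤ 36, user value 14 + 14 + 17 = 45.
Q + F + R: effort 9 + 12 + 10 = 31 ≤ 36, user value 14 + 17 + 12 = 43.
Best is J, Q, and F with total user value 45.

45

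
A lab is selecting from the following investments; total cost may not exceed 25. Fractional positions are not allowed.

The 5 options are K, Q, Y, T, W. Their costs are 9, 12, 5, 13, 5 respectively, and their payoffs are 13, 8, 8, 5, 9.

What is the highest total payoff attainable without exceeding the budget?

K + W: cost 9 + 5 = 14 ≤ 25, payoff 13 + 9 = 22.
Q + Y + W: cost 12 + 5 + 5 = 22 ≤ 25, payoff 8 + 8 + 9 = 25.
K + Y + W: cost 9 + 5 + 5 = 19 ≤ 25, payoff 13 + 8 + 9 = 30.
Best is K, Y, and W with total payoff 30.

30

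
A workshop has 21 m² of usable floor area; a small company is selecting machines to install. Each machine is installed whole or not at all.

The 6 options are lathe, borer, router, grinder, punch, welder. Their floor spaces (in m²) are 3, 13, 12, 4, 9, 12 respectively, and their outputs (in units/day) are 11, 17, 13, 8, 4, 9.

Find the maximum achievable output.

36

Allowing fractional choices, the relaxed optimum would be about 37.1, but machines are indivisible.
lathe + borer + grinder: floor space 3 + 13 + 4 = 20 ≤ 21, output 11 + 17 + 8 = 36.
lathe + borer: floor space 3 + 13 = 16 ≤ 21, output 11 + 17 = 28.
lathe + router + grinder: floor space 3 + 12 + 4 = 19 ≤ 21, output 11 + 13 + 8 = 32.
Best is lathe, borer, and grinder with total output 36.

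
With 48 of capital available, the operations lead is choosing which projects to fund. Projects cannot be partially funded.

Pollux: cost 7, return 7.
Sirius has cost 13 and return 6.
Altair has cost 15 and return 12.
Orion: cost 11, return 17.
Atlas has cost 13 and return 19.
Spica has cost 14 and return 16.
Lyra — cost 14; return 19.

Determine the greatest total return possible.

62

Allowing fractional choices, the relaxed optimum would be about 66.4, but projects are indivisible.
Pollux + Orion + Atlas + Spica: cost 7 + 11 + 13 + 14 = 45 ≤ 48, return 7 + 17 + 19 + 16 = 59.
Pollux + Atlas + Spica + Lyra: cost 7 + 13 + 14 + 14 = 48 ≤ 48, return 7 + 19 + 16 + 19 = 61.
Pollux + Orion + Atlas + Lyra: cost 7 + 11 + 13 + 14 = 45 ≤ 48, return 7 + 17 + 19 + 19 = 62.
Best is Pollux, Orion, Atlas, and Lyra with total return 62.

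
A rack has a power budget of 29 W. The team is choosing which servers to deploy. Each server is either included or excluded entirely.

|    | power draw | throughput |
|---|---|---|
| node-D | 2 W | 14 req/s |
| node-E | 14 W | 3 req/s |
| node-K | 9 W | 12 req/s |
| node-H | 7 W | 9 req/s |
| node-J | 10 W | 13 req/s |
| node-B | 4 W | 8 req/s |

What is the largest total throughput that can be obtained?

Take node-D, node-K, node-H, and node-J: power draw 2 + 9 + 7 + 10 = 28 ≤ 29, throughput 14 + 12 + 9 + 13 = 48.
No other feasible combination does better.

48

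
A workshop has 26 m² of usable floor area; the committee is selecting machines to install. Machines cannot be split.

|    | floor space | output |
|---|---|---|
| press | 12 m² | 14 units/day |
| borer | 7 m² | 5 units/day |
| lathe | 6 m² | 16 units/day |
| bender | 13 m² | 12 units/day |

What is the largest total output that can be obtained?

35

Allowing fractional choices, the relaxed optimum would be about 37.4, but machines are indivisible.
borer + lathe + bender: floor space 7 + 6 + 13 = 26 ≤ 26, output 5 + 16 + 12 = 33.
press + borer + lathe: floor space 12 + 7 + 6 = 25 ≤ 26, output 14 + 5 + 16 = 35.
Best is press, borer, and lathe with total output 35.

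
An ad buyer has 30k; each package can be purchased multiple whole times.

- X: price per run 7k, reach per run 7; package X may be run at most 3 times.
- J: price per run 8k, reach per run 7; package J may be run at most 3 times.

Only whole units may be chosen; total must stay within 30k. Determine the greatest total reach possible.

28

Take 2×X and 2×J: price 30 ≤ 30, reach 2·7 + 2·7 = 28.
No other integer combination yields more.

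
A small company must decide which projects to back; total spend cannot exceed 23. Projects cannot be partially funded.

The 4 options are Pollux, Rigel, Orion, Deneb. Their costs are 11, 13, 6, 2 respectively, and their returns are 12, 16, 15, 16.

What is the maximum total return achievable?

47

Allowing fractional choices, the relaxed optimum would be about 49.2, but projects are indivisible.
Rigel + Orion + Deneb: cost 13 + 6 + 2 = 21 ≤ 23, return 16 + 15 + 16 = 47.
Pollux + Orion + Deneb: cost 11 + 6 + 2 = 19 ≤ 23, return 12 + 15 + 16 = 43.
Best is Rigel, Orion, and Deneb with total return 47.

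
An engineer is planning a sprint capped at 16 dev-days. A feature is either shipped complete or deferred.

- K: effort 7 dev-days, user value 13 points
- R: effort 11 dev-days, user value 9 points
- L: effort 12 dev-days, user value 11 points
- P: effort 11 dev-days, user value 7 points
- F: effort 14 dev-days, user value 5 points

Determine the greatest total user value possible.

Allowing fractional choices, the relaxed optimum would be about 21.2, but features are indivisible.
L: effort 12 ≤ 16, user value 11.
R: effort 11 ≤ 16, user value 9.
K: effort 7 ≤ 16, user value 13.
Best is K with total user value 13.

13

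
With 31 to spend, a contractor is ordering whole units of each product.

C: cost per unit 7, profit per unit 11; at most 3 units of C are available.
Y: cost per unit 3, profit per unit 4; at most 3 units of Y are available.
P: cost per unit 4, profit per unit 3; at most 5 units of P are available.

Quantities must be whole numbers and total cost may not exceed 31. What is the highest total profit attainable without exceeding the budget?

45

This is a bounded integer knapsack.
C has the best ratio (11/7); taking only C gives at most 3×11 = 33 (stopped by the supply cap of 3).
Mixing does better — 3×C and 3×Y: cost 30 ≤ 31, profit 3·11 + 3·4 = 45.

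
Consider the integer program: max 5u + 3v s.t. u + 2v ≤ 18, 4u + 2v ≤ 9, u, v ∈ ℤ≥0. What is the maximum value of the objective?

12

(u,v)=(0,4): 1·0+2·4=8≤18, 4·0+2·4=8≤9, objective 12.
(u,v)=(0,3): 1·0+2·3=6≤18, 4·0+2·3=6≤9, objective 9.
The best lattice point is (0,4), giving 12.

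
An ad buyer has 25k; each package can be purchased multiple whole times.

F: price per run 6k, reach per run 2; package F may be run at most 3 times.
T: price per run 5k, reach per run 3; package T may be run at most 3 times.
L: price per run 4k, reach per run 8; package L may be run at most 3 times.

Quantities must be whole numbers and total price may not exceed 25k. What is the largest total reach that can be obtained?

30

1×F, 1×T, and 3×L: price 23 ≤ 25, reach 1·2 + 1·3 + 3·8 = 29.
2×T and 3×L: price 22 ≤ 25, reach 2·3 + 3·8 = 30.
Best is 30.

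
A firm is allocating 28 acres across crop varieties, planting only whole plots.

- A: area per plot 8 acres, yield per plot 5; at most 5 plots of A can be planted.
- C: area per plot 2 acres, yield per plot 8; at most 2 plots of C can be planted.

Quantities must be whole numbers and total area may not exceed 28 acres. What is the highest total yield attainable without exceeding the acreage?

31

3×A and 2×C: area 28 ≤ 28, yield 3·5 + 2·8 = 31.
2×A and 2×C: area 20 ≤ 28, yield 2·5 + 2·8 = 26.
Best is 31.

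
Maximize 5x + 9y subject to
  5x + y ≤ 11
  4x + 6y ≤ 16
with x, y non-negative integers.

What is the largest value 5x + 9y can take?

Relaxing integrality, the LP optimum is 24.00 at (x,y) = (0, 2.67), which is not an integer point.
(x,y)=(1,2): 5·1+1·2=7≤11, 4·1+6·2=16≤16, objective 23.
(x,y)=(2,1): 5·2+1·1=11≤11, 4·2+6·1=14≤16, objective 19.
(x,y)=(0,2): 5·0+1·2=2≤11, 4·0+6·2=12≤16, objective 18.
No feasible integer point exceeds 23.

23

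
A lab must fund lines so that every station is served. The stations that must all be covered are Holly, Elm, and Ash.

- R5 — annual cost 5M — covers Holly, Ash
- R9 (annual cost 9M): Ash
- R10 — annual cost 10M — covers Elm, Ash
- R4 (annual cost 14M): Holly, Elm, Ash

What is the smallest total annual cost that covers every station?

The greedy cost-per-new-station heuristic would pick R5 and R10 for 15, but a cheaper cover exists.
R4 alone covers Holly, Elm, Ash — every station.
Total annual cost: 14.
No cover costs less than 14.

14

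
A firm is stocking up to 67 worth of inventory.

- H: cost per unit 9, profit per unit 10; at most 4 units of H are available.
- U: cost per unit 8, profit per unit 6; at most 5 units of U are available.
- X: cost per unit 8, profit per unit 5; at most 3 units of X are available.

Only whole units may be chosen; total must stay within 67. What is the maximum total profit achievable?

60

This is a bounded integer knapsack.
3×H, 4×U, and 1×X: cost 67 ≤ 67, profit 3·10 + 4·6 + 1·5 = 59.
3×H and 5×U: cost 67 ≤ 67, profit 3·10 + 5·6 = 60.
Best is 60.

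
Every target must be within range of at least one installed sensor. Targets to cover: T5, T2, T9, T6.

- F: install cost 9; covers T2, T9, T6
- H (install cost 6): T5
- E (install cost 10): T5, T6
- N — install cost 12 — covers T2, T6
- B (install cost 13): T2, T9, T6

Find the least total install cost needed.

15

Choose F and H: together they cover T5, T2, T9, T6 — every target.
Total install cost: 9 + 6 = 15.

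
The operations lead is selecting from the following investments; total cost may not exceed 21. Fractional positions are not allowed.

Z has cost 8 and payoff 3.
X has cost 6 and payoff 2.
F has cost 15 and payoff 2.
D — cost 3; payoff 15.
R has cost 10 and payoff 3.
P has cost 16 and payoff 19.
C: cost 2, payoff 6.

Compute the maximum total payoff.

40

D + P + C: cost 3 + 16 + 2 = 21 ≤ 21, payoff 15 + 19 + 6 = 40.
Z + X + D + C: cost 8 + 6 + 3 + 2 = 19 ≤ 21, payoff 3 + 2 + 15 + 6 = 26.
D + P: cost 3 + 16 = 19 ≤ 21, payoff 15 + 19 = 34.
Best is D, P, and C with total payoff 40.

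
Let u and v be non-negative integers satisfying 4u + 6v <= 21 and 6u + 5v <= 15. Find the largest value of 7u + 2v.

(u,v)=(2,0): 4·2+6·0=8≤21, 6·2+5·0=12≤15, objective 14.
(u,v)=(1,1): 4·1+6·1=10≤21, 6·1+5·1=11≤15, objective 9.
(u,v)=(1,0): 4·1+6·0=4≤21, 6·1+5·0=6≤15, objective 7.
Maximum is 14 at (u,v)=(2,0).

14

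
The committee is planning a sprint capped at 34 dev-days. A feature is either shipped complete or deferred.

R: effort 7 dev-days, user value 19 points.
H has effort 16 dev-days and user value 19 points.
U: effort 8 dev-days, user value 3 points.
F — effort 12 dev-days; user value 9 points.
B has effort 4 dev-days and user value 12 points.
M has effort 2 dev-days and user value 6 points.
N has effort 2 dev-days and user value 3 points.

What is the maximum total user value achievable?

59

Take R, H, B, M, and N: effort 7 + 16 + 4 + 2 + 2 = 31 ≤ 34, user value 19 + 19 + 12 + 6 + 3 = 59.
No other feasible combination does better.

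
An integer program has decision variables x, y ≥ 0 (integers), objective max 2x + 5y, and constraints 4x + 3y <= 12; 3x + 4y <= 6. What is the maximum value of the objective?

(x,y)=(0,1) is feasible, giving 5.
(x,y)=(1,0) is feasible, giving 2.
(x,y)=(0,0) is feasible, giving 0.
No feasible integer point exceeds 5.

5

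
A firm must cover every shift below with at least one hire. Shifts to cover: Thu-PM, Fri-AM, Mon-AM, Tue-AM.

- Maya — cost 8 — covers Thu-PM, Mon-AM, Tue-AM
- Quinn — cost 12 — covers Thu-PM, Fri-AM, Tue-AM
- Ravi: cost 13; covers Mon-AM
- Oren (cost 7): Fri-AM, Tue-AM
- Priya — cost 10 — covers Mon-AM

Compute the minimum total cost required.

15

This is a weighted set-cover instance.
Choose Maya and Oren: together they cover Thu-PM, Fri-AM, Mon-AM, Tue-AM — every shift.
Total cost: 8 + 7 = 15.
No cover costs less than 15.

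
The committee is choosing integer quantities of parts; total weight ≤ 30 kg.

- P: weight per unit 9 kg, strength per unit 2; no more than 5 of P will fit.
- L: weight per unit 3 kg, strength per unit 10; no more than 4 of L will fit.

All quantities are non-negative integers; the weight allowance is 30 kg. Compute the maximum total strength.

44

Take 2×P and 4×L: weight 30 ≤ 30, strength 2·2 + 4·10 = 44.
L has the best ratio (10/3) and is taken to its limit of 4; remaining capacity is filled optimally with the others.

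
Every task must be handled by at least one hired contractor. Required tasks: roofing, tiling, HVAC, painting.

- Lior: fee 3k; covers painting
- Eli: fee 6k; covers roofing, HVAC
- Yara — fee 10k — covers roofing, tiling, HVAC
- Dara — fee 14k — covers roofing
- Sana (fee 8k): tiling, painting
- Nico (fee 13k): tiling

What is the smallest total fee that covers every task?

The greedy cost-per-new-task heuristic would pick Lior, Eli, and Sana for 17, but a cheaper cover exists.
Choose Lior and Yara: together they cover roofing, tiling, HVAC, painting — every task.
Total fee: 3 + 10 = 13.
No cover costs less than 13.

13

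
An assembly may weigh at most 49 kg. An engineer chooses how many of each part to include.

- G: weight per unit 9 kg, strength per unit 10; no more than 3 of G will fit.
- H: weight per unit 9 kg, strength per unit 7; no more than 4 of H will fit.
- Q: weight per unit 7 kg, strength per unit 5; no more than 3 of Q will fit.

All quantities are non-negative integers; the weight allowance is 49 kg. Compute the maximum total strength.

45

This is a bounded integer knapsack.
Take 3×G and 3×Q: weight 48 ≤ 49, strength 3·10 + 3·5 = 45.
G has the best ratio (10/9) and is taken to its limit of 3; remaining capacity is filled optimally with the others.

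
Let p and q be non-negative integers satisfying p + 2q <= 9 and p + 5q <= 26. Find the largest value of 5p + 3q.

(p,q)=(9,0): 1·9+2·0=9≤9, 1·9+5·0=9≤26, objective 45.
(p,q)=(8,0): 1·8+2·0=8≤9, 1·8+5·0=8≤26, objective 40.
The best lattice point is (9,0), giving 45.

45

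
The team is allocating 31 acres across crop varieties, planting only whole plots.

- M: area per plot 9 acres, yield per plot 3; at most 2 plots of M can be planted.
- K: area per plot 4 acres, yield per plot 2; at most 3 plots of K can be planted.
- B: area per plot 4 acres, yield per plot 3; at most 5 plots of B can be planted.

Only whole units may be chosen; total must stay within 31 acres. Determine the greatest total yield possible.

19

B has the best ratio (3/4); taking only B gives at most 5×3 = 15 (stopped by the supply cap of 5).
Mixing does better — 2×K and 5×B: area 28 ≤ 31, yield 2·2 + 5·3 = 19.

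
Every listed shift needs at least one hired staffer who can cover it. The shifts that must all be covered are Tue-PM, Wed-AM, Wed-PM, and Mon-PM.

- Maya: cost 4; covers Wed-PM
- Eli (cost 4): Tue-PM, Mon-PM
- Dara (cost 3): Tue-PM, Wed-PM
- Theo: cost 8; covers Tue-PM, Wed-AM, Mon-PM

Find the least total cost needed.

11

The greedy cost-per-new-shift heuristic would pick Dara, Eli, and Theo for 15, but a cheaper cover exists.
Choose Dara and Theo: together they cover Tue-PM, Wed-AM, Wed-PM, Mon-PM — every shift.
Total cost: 3 + 8 = 11.
No cover costs less than 11.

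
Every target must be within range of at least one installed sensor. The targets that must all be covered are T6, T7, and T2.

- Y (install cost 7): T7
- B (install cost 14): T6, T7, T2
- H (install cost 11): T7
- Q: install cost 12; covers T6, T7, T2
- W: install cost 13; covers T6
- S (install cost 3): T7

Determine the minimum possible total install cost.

The greedy cost-per-new-target heuristic would pick S and Q for 15, but a cheaper cover exists.
Q alone covers T6, T7, T2 — every target.
Total install cost: 12.
No cover costs less than 12.

12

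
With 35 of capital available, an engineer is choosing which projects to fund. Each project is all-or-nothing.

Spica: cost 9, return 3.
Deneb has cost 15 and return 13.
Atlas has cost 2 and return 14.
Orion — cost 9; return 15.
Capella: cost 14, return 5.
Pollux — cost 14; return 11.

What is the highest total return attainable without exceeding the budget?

Take Spica, Deneb, Atlas, and Orion: cost 9 + 15 + 2 + 9 = 35 ≤ 35, return 3 + 13 + 14 + 15 = 45.
No other feasible combination does better.

45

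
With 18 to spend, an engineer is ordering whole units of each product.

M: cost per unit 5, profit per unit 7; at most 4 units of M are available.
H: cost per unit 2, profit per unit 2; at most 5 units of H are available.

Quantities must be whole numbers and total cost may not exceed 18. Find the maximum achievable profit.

M has the best ratio (7/5); taking only M gives at most 3×7 = 21 (stopped by the cost limit).
Mixing does better — 3×M and 1×H: cost 17 ≤ 18, profit 3·7 + 1·2 = 23.

23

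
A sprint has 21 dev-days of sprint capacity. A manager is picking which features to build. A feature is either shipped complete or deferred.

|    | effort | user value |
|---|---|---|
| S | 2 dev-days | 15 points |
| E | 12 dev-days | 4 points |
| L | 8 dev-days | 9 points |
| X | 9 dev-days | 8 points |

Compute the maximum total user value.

Allowing fractional choices, the relaxed optimum would be about 32.7, but features are indivisible.
S + L + X: effort 2 + 8 + 9 = 19 ≤ 21, user value 15 + 9 + 8 = 32.
S + X: effort 2 + 9 = 11 ≤ 21, user value 15 + 8 = 23.
S + L: effort 2 + 8 = 10 ≤ 21, user value 15 + 9 = 24.
Best is S, L, and X with total user value 32.

32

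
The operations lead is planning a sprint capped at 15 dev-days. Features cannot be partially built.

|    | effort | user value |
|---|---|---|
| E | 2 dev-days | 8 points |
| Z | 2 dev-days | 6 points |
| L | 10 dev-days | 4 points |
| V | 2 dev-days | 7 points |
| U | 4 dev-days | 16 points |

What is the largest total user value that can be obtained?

E + Z + V + U: effort 2 + 2 + 2 + 4 = 10 ≤ 15, user value 8 + 6 + 7 + 16 = 37.
E + V + U: effort 2 + 2 + 4 = 8 ≤ 15, user value 8 + 7 + 16 = 31.
Best is E, Z, V, and U with total user value 37.

37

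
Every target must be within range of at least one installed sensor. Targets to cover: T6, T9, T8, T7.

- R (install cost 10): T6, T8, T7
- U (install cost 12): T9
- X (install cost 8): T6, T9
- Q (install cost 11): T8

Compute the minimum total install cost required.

This is an integer covering problem.
Choose R and X: together they cover T6, T9, T8, T7 — every target.
Total install cost: 10 + 8 = 18.
No cover costs less than 18.

18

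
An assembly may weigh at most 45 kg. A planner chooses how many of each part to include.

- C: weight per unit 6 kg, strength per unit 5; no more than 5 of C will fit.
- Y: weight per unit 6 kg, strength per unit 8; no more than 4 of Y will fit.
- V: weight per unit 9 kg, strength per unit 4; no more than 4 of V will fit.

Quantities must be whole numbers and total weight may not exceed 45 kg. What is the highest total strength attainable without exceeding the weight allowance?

Y has the best ratio (8/6); taking only Y gives at most 4×8 = 32 (stopped by the supply cap of 4).
Mixing does better — 3×C and 4×Y: weight 42 ≤ 45, strength 3·5 + 4·8 = 47.

47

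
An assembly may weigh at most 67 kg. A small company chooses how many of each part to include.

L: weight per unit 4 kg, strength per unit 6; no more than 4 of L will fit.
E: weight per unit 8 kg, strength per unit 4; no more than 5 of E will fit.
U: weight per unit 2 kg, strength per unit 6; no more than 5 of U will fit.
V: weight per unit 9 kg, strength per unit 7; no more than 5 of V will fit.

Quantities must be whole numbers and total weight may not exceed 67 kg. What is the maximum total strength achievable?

This is a bounded integer knapsack.
U has the best ratio (6/2); taking only U gives at most 5×6 = 30 (stopped by the supply cap of 5).
Mixing does better — 3×L, 5×U, and 5×V: weight 67 ≤ 67, strength 3·6 + 5·6 + 5·7 = 83.

83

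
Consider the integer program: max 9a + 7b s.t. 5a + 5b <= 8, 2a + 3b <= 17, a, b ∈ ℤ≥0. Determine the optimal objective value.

9

Relaxing integrality, the LP optimum is 14.40 at (a,b) = (1.6, 0), which is not an integer point.
(a,b)=(1,0): 5·1+5·0=5≤8, 2·1+3·0=2≤17, objective 9.
(a,b)=(0,1): 5·0+5·1=5≤8, 2·0+3·1=3≤17, objective 7.
(a,b)=(0,0): 5·0+5·0=0≤8, 2·0+3·0=0≤17, objective 0.
No feasible integer point exceeds 9.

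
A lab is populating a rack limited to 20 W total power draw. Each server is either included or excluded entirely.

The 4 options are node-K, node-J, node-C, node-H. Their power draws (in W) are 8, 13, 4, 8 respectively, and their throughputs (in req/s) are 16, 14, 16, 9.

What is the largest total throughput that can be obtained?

node-K + node-C + node-H: power draw 8 + 4 + 8 = 20 ≤ 20, throughput 16 + 16 + 9 = 41.
node-K + node-C: power draw 8 + 4 = 12 ≤ 20, throughput 16 + 16 = 32.
Best is node-K, node-C, and node-H with total throughput 41.

41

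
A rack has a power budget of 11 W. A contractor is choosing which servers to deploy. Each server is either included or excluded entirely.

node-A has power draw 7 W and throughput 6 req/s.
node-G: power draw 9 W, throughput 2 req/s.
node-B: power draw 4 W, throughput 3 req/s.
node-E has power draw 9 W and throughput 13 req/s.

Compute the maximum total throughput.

13

Allowing fractional choices, the relaxed optimum would be about 14.7, but servers are indivisible.
node-A + node-B: power draw 7 + 4 = 11 ≤ 11, throughput 6 + 3 = 9.
node-E: power draw 9 ≤ 11, throughput 13.
node-A: power draw 7 ≤ 11, throughput 6.
Best is node-E with total throughput 13.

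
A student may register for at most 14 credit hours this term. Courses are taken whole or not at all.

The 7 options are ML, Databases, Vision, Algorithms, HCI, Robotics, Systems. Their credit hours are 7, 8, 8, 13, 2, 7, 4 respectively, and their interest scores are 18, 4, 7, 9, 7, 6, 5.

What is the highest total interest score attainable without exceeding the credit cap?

Allowing fractional choices, the relaxed optimum would be about 30.9, but courses are indivisible.
ML + HCI: credit hours 7 + 2 = 9 ≤ 14, interest score 18 + 7 = 25.
ML + HCI + Systems: credit hours 7 + 2 + 4 = 13 ≤ 14, interest score 18 + 7 + 5 = 30.
ML + Robotics: credit hours 7 + 7 = 14 ≤ 14, interest score 18 + 6 = 24.
Best is ML, HCI, and Systems with total interest score 30.

30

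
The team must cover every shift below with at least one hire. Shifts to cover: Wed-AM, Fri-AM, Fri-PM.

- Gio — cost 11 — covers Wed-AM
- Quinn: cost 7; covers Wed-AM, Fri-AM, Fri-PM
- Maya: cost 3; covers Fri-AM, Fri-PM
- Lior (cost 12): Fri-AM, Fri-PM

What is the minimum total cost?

This is an integer covering problem.
The greedy cost-per-new-shift heuristic would pick Maya and Quinn for 10, but a cheaper cover exists.
Quinn alone covers Wed-AM, Fri-AM, Fri-PM — every shift.
Total cost: 7.
No cover costs less than 7.

7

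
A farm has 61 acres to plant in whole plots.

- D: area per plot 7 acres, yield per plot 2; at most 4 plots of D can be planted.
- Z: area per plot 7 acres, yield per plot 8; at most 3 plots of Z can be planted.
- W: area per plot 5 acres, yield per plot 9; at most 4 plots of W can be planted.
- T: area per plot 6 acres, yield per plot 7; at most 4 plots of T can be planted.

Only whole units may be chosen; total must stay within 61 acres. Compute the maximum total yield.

81

This is a bounded integer knapsack.
3×Z, 4×W, and 3×T: area 59 ≤ 61, yield 3·8 + 4·9 + 3·7 = 81.
2×Z, 4×W, and 4×T: area 58 ≤ 61, yield 2·8 + 4·9 + 4·7 = 80.
Best is 81.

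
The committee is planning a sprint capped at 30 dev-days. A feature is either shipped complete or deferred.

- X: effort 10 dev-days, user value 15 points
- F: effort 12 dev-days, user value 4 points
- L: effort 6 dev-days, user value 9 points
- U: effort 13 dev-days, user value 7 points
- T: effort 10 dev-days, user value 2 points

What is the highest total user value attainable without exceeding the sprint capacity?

31

Take X, L, and U: effort 10 + 6 + 13 = 29 ≤ 30, user value 15 + 9 + 7 = 31.
No other feasible combination does better.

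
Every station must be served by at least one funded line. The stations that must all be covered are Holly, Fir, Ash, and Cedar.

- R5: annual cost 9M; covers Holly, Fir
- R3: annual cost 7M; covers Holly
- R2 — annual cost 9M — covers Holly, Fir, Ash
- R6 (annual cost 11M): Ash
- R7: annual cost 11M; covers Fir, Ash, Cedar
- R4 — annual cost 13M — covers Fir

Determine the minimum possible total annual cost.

Choose R3 and R7: together they cover Holly, Fir, Ash, Cedar — every station.
Total annual cost: 7 + 11 = 18.

18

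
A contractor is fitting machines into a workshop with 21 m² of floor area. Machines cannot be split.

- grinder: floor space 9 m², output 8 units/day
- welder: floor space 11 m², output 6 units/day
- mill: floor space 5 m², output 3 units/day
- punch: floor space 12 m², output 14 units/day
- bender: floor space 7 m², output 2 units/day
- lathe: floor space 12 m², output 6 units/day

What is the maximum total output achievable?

Treat it as a binary knapsack problem.
mill + punch: floor space 5 + 12 = 17 ≤ 21, output 3 + 14 = 17.
punch + bender: floor space 12 + 7 = 19 ≤ 21, output 14 + 2 = 16.
grinder + punch: floor space 9 + 12 = 21 ≤ 21, output 8 + 14 = 22.
Best is grinder and punch with total output 22.

22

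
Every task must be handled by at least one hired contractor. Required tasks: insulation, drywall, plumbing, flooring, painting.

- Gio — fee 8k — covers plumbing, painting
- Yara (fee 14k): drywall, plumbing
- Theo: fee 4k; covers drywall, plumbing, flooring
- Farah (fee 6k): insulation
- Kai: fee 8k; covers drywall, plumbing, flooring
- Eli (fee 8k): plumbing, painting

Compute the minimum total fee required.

This is a weighted set-cover instance.
Choose Gio, Theo, and Farah: together they cover insulation, drywall, plumbing, flooring, painting — every task.
Total fee: 8 + 4 + 6 = 18.
No cover costs less than 18.

18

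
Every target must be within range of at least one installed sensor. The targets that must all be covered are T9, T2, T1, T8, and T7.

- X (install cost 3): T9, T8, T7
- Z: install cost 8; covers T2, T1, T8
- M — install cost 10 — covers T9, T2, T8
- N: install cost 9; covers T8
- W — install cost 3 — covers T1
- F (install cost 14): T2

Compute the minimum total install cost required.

11

This is a weighted set-cover instance.
The greedy cost-per-new-target heuristic would pick X, W, and Z for 14, but a cheaper cover exists.
Choose X and Z: together they cover T9, T2, T1, T8, T7 — every target.
Total install cost: 3 + 8 = 11.
No cover costs less than 11.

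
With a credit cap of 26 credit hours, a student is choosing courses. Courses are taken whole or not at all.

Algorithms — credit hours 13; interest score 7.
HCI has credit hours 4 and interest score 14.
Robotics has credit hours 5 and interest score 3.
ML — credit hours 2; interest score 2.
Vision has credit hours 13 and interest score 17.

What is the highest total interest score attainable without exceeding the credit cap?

Allowing fractional choices, the relaxed optimum would be about 37.1, but courses are indivisible.
HCI + Robotics + ML + Vision: credit hours 4 + 5 + 2 + 13 = 24 ≤ 26, interest score 14 + 3 + 2 + 17 = 36.
HCI + Robotics + Vision: credit hours 4 + 5 + 13 = 22 ≤ 26, interest score 14 + 3 + 17 = 34.
HCI + ML + Vision: credit hours 4 + 2 + 13 = 19 ≤ 26, interest score 14 + 2 + 17 = 33.
Best is HCI, Robotics, ML, and Vision with total interest score 36.

36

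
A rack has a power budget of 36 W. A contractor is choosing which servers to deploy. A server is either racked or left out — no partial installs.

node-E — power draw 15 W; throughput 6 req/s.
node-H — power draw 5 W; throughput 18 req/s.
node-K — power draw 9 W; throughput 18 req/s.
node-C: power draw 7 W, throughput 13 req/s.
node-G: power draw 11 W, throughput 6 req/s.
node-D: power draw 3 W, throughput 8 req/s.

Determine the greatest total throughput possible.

Take node-H, node-K, node-C, node-G, and node-D: power draw 5 + 9 + 7 + 11 + 3 = 35 ≤ 36, throughput 18 + 18 + 13 + 6 + 8 = 63.
No other feasible combination does better.

63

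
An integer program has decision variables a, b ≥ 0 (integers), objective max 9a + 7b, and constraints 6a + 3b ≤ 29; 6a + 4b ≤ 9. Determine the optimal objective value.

The continuous relaxation peaks at (0, 2.25) with value 15.75; rounding to a feasible lattice point costs some objective.
(a,b)=(0,2): 6·0+3·2=6≤29, 6·0+4·2=8≤9, objective 14.
(a,b)=(0,1): 6·0+3·1=3≤29, 6·0+4·1=4≤9, objective 7.
Maximum is 14 at (a,b)=(0,2).

14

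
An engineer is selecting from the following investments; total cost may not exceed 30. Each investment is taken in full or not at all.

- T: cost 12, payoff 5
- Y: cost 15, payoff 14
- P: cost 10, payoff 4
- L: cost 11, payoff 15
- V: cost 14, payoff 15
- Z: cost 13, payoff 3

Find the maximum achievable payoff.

30

Treat it as a binary knapsack problem.
L + V: cost 11 + 14 = 25 ≤ 30, payoff 15 + 15 = 30.
Y + L: cost 15 + 11 = 26 ≤ 30, payoff 14 + 15 = 29.
Y + V: cost 15 + 14 = 29 ≤ 30, payoff 14 + 15 = 29.
Best is L and V with total payoff 30.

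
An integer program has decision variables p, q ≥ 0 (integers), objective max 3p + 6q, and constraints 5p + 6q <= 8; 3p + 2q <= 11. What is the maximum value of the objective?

6

(p,q)=(0,1): 5·0+6·1=6≤8, 3·0+2·1=2≤11, objective 6.
(p,q)=(1,0): 5·1+6·0=5≤8, 3·1+2·0=3≤11, objective 3.
(p,q)=(0,0): 5·0+6·0=0≤8, 3·0+2·0=0≤11, objective 0.
No feasible integer point exceeds 6.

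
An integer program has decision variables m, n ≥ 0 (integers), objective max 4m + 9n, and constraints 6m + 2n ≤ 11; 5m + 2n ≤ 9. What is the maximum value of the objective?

Relaxing integrality, the LP optimum is 40.50 at (m,n) = (0, 4.5), which is not an integer point.
(m,n)=(0,4): 6·0+2·4=8≤11, 5·0+2·4=8≤9, objective 36.
(m,n)=(0,3): 6·0+2·3=6≤11, 5·0+2·3=6≤9, objective 27.
No feasible integer point exceeds 36.

36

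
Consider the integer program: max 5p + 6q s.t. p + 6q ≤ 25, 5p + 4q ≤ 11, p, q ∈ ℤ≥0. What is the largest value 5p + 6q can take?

12

Relaxing integrality, the LP optimum is 16.50 at (p,q) = (0, 2.75), which is not an integer point.
(p,q)=(0,2): 1·0+6·2=12≤25, 5·0+4·2=8≤11, objective 12.
(p,q)=(1,1): 1·1+6·1=7≤25, 5·1+4·1=9≤11, objective 11.
(p,q)=(0,1): 1·0+6·1=6≤25, 5·0+4·1=4≤11, objective 6.
No feasible integer point exceeds 12.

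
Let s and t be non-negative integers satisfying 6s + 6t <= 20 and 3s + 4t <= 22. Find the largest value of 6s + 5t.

18

The continuous relaxation peaks at (3.33, 0) with value 20.00; rounding to a feasible lattice point costs some objective.
(s,t)=(3,0): 6·3+6·0=18≤20, 3·3+4·0=9≤22, objective 18.
(s,t)=(2,1): 6·2+6·1=18≤20, 3·2+4·1=10≤22, objective 17.
(s,t)=(2,0): 6·2+6·0=12≤20, 3·2+4·0=6≤22, objective 12.
No feasible integer point exceeds 18.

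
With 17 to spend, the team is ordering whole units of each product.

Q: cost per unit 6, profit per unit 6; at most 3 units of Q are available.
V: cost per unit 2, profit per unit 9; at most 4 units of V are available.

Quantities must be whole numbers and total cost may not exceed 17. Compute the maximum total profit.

Take 1×Q and 4×V: cost 14 ≤ 17, profit 1·6 + 4·9 = 42.
V has the best ratio (9/2) and is taken to its limit of 4; remaining capacity is filled optimally with the others.

42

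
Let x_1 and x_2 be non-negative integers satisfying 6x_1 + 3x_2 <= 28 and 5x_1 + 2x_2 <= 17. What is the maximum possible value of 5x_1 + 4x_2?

32

Relaxing integrality, the LP optimum is 34.00 at (x_1,x_2) = (0, 8.5), which is not an integer point.
(x_1,x_2)=(0,8) is feasible, giving 32.
(x_1,x_2)=(0,7) is feasible, giving 28.
No feasible integer point exceeds 32.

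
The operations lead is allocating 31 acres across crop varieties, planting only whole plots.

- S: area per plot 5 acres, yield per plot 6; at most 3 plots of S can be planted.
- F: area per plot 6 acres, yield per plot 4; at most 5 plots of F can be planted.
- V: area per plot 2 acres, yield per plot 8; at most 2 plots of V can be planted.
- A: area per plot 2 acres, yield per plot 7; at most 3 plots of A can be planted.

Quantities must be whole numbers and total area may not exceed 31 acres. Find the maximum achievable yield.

This is a bounded integer knapsack.
3×S, 1×F, 2×V, and 3×A: area 31 ≤ 31, yield 3·6 + 1·4 + 2·8 + 3·7 = 59.
3×S, 2×V, and 3×A: area 25 ≤ 31, yield 3·6 + 2·8 + 3·7 = 55.
Best is 59.

59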